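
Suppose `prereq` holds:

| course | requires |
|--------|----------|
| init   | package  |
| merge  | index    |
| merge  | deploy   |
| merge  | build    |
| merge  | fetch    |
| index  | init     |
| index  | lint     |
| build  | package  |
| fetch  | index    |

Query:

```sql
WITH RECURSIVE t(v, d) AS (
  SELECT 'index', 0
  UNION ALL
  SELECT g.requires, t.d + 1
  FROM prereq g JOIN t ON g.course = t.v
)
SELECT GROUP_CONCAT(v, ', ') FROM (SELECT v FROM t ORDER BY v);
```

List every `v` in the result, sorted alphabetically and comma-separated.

index, init, lint, package

Base: (index, d=0).
Iteration 1: edges from {index} -> (init, d=1), (lint, d=1).
Iteration 2: edges from {init,lint} -> (package, d=2).
Iteration 3: no outgoing edges from {package}; recursion stops.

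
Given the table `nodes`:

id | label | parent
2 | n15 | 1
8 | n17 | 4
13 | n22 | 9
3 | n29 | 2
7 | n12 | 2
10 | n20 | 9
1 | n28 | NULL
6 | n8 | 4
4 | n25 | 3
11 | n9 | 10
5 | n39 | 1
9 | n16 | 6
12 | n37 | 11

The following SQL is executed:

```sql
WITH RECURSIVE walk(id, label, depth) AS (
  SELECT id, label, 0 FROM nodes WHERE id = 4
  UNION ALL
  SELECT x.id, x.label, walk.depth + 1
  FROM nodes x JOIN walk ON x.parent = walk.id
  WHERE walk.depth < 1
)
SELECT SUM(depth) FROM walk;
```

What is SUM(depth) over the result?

Base: id=4 (n25) at depth 0.
Iteration 1: rows with parent in {4} -> n8 (id 6, depth 1), n17 (id 8, depth 1).
Iteration 2: depth < 1 fails for all current rows; recursion stops.
SUM(depth) = 0 + 1 + 1 = 2.

2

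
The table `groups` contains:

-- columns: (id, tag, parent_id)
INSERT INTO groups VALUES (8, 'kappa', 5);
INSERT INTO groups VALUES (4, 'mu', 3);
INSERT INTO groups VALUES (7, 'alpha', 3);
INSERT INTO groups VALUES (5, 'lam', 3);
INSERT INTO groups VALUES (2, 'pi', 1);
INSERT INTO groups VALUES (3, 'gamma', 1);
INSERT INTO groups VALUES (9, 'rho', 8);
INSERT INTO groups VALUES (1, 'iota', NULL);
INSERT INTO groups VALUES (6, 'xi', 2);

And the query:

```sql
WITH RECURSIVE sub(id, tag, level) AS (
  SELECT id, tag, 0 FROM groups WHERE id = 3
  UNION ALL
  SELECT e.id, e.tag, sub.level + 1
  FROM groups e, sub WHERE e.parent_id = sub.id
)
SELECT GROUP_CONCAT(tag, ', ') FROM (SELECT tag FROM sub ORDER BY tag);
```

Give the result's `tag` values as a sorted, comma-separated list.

alpha, gamma, kappa, lam, mu, rho

Base: id=3 (gamma) at level 0.
Iteration 1: rows with parent_id in {3} -> mu (id 4, level 1), lam (id 5, level 1), alpha (id 7, level 1).
Iteration 2: rows with parent_id in {4,5,7} -> kappa (id 8, level 2).
Iteration 3: rows with parent_id in {8} -> rho (id 9, level 3).
Iteration 4: no rows with parent_id in {9}; recursion stops.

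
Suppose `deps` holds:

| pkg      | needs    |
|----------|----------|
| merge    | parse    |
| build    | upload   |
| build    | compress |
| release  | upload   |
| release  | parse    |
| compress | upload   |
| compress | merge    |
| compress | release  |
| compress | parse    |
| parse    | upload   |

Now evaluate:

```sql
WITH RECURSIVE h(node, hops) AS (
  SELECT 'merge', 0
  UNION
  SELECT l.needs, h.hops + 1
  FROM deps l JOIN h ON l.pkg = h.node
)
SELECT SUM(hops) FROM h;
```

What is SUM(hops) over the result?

Base: (merge, hops=0).
Iteration 1: edges from {merge} -> (parse, hops=1).
Iteration 2: edges from {parse} -> (upload, hops=2).
Iteration 3: no outgoing edges from {upload}; recursion stops.
SUM(hops) = 0 + 1 + 2 = 3.

3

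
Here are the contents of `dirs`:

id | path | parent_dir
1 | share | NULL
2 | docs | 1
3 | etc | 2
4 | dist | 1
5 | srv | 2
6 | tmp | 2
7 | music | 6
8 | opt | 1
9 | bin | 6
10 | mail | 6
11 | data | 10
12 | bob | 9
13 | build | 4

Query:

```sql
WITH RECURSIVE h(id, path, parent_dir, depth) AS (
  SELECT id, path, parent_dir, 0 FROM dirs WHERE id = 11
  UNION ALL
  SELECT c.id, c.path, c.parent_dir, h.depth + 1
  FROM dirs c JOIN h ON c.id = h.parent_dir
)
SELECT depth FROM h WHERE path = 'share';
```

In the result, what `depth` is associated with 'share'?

4

Base: id=11 (data), parent_dir=10, depth 0.
Iteration 1: join on id=10 -> mail (id 10, parent_dir=6, depth 1).
Iteration 2: join on id=6 -> tmp (id 6, parent_dir=2, depth 2).
Iteration 3: join on id=2 -> docs (id 2, parent_dir=1, depth 3).
Iteration 4: join on id=1 -> share (id 1, parent_dir=NULL, depth 4).
Iteration 5: parent_dir is NULL; no match; recursion stops.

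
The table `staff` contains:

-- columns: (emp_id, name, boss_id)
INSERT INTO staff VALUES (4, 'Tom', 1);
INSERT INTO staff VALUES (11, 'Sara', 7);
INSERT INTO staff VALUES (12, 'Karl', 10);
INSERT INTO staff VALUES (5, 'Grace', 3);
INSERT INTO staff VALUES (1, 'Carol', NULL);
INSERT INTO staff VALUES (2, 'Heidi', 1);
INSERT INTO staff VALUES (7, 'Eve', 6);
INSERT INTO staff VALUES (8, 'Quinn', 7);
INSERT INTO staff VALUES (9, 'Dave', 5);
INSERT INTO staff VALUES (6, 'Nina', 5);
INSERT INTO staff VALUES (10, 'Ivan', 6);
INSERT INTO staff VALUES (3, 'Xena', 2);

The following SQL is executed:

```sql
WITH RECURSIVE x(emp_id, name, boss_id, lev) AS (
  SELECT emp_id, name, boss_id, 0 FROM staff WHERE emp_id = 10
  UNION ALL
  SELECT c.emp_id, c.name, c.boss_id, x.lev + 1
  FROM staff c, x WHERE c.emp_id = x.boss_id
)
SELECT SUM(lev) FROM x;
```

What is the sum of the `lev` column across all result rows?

15

Base: emp_id=10 (Ivan), boss_id=6, lev 0.
Iteration 1: join on emp_id=6 -> Nina (id 6, boss_id=5, lev 1).
Iteration 2: join on emp_id=5 -> Grace (id 5, boss_id=3, lev 2).
Iteration 3: join on emp_id=3 -> Xena (id 3, boss_id=2, lev 3).
Iteration 4: join on emp_id=2 -> Heidi (id 2, boss_id=1, lev 4).
Iteration 5: join on emp_id=1 -> Carol (id 1, boss_id=NULL, lev 5).
Iteration 6: boss_id is NULL; no match; recursion stops.
SUM(lev) = 0 + 1 + 2 + 3 + 4 + 5 = 15.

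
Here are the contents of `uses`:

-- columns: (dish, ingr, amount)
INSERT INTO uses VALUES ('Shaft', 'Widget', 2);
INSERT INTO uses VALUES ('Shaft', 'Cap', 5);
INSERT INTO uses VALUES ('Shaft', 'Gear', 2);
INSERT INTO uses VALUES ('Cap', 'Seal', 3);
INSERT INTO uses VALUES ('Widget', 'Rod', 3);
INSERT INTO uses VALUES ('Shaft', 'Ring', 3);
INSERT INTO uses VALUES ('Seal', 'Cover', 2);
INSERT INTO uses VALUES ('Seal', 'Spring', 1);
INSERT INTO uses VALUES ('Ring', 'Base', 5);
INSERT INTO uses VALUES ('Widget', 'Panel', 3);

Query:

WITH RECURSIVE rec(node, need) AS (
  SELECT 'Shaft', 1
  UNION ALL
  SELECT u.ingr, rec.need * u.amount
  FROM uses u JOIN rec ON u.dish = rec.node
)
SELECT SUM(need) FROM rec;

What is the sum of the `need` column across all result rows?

Base: (Shaft, need=1).
Iteration 1: components of {Shaft} -> Cap = 1*5 = 5, Gear = 1*2 = 2, Ring = 1*3 = 3, Widget = 1*2 = 2.
Iteration 2: components of {Cap,Gear,Ring,Widget} -> Base = 3*5 = 15, Panel = 2*3 = 6, Rod = 2*3 = 6, Seal = 5*3 = 15.
Iteration 3: components of {Base,Panel,Rod,Seal} -> Cover = 15*2 = 30, Spring = 15*1 = 15.
Iteration 4: no further components; recursion stops.
SUM(need) = 1 + 2 + 5 + 2 + 3 + 6 + 6 + 15 + 15 + 30 + 15 = 100.

100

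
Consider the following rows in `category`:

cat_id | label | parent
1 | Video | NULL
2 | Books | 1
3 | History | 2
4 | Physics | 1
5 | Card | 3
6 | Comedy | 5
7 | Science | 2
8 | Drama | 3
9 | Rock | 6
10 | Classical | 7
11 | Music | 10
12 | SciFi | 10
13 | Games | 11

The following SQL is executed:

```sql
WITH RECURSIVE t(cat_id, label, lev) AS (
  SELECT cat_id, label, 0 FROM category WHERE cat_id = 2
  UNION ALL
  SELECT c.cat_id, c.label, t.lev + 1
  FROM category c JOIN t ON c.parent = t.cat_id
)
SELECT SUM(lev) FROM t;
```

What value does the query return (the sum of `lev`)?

Base: cat_id=2 (Books) at lev 0.
Iteration 1: rows with parent in {2} -> History (id 3, lev 1), Science (id 7, lev 1).
Iteration 2: rows with parent in {3,7} -> Card (id 5, lev 2), Drama (id 8, lev 2), Classical (id 10, lev 2).
Iteration 3: rows with parent in {5,8,10} -> Comedy (id 6, lev 3), Music (id 11, lev 3), SciFi (id 12, lev 3).
Iteration 4: rows with parent in {6,11,12} -> Rock (id 9, lev 4), Games (id 13, lev 4).
Iteration 5: no rows with parent in {9,13}; recursion stops.
SUM(lev) = 0 + 1 + 1 + 2 + 2 + 2 + 3 + 3 + 3 + 4 + 4 = 25.

25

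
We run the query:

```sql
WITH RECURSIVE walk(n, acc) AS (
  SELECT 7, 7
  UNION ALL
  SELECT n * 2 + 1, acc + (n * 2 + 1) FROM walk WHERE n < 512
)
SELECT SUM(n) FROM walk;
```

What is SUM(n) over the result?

Base: n=7, acc=7.
Iteration 1: 7 < 512 holds -> n = 7 * 2 + 1 = 15, acc = 7 + 15 = 22.
Iteration 2: 15 < 512 holds -> n = 15 * 2 + 1 = 31, acc = 22 + 31 = 53.
Iteration 3: 31 < 512 holds -> n = 31 * 2 + 1 = 63, acc = 53 + 63 = 116.
Iteration 4: 63 < 512 holds -> n = 63 * 2 + 1 = 127, acc = 116 + 127 = 243.
Iteration 5: 127 < 512 holds -> n = 127 * 2 + 1 = 255, acc = 243 + 255 = 498.
Iteration 6: 255 < 512 holds -> n = 255 * 2 + 1 = 511, acc = 498 + 511 = 1009.
Iteration 7: 511 < 512 holds -> n = 511 * 2 + 1 = 1023, acc = 1009 + 1023 = 2032.
Iteration 8: 1023 < 512 fails; recursion stops.
SUM(n) = 7 + 15 + 31 + 63 + 127 + 255 + 511 + 1023 = 2032.

2032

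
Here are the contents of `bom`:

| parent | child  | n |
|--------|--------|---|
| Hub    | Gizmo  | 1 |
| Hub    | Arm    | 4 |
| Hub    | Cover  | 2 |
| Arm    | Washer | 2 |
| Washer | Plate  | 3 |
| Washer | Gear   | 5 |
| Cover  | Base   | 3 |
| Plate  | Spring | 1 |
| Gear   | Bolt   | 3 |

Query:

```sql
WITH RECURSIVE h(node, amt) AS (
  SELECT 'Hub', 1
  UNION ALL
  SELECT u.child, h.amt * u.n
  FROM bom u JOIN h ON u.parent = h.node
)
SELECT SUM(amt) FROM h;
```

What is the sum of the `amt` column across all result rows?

230

Base: (Hub, amt=1).
Iteration 1: components of {Hub} -> Arm = 1*4 = 4, Cover = 1*2 = 2, Gizmo = 1*1 = 1.
Iteration 2: components of {Arm,Cover,Gizmo} -> Base = 2*3 = 6, Washer = 4*2 = 8.
Iteration 3: components of {Base,Washer} -> Gear = 8*5 = 40, Plate = 8*3 = 24.
Iteration 4: components of {Gear,Plate} -> Bolt = 40*3 = 120, Spring = 24*1 = 24.
Iteration 5: no further components; recursion stops.
SUM(amt) = 1 + 1 + 4 + 2 + 8 + 6 + 24 + 40 + 24 + 120 = 230.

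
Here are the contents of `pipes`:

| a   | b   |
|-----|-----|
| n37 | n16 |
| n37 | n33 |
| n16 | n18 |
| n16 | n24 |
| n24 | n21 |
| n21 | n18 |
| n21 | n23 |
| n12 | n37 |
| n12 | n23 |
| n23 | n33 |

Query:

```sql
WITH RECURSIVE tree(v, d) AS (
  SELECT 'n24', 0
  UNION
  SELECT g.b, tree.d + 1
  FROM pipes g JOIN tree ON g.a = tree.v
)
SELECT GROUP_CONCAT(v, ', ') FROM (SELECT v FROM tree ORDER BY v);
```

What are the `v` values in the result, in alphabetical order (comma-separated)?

n18, n21, n23, n24, n33

Base: (n24, d=0).
Iteration 1: edges from {n24} -> (n21, d=1).
Iteration 2: edges from {n21} -> (n18, d=2), (n23, d=2).
Iteration 3: edges from {n18,n23} -> (n33, d=3).
Iteration 4: no outgoing edges from {n33}; recursion stops.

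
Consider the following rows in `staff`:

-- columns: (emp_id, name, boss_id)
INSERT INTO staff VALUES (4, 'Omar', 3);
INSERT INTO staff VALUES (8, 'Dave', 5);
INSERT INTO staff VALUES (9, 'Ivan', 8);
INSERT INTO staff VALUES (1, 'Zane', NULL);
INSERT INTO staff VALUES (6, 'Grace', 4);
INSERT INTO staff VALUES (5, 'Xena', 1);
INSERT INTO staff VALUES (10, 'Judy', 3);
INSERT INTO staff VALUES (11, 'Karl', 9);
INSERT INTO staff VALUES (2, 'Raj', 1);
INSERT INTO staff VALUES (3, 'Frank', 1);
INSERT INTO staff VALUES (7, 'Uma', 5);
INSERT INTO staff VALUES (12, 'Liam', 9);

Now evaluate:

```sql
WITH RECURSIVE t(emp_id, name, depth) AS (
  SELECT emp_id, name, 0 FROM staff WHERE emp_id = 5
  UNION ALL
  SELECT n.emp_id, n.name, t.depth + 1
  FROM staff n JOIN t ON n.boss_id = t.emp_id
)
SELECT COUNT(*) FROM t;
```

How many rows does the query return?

6

Base: emp_id=5 (Xena) at depth 0.
Iteration 1: rows with boss_id in {5} -> Uma (id 7, depth 1), Dave (id 8, depth 1).
Iteration 2: rows with boss_id in {7,8} -> Ivan (id 9, depth 2).
Iteration 3: rows with boss_id in {9} -> Karl (id 11, depth 3), Liam (id 12, depth 3).
Iteration 4: no rows with boss_id in {11,12}; recursion stops.
Total rows emitted: 6.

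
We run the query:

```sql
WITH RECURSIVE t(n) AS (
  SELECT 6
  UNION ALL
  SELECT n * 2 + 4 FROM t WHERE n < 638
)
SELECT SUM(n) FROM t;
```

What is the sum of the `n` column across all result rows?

Base: n=6.
Iteration 1: 6 < 638 holds -> n = 6 * 2 + 4 = 16.
Iteration 2: 16 < 638 holds -> n = 16 * 2 + 4 = 36.
Iteration 3: 36 < 638 holds -> n = 36 * 2 + 4 = 76.
Iteration 4: 76 < 638 holds -> n = 76 * 2 + 4 = 156.
Iteration 5: 156 < 638 holds -> n = 156 * 2 + 4 = 316.
Iteration 6: 316 < 638 holds -> n = 316 * 2 + 4 = 636.
Iteration 7: 636 < 638 holds -> n = 636 * 2 + 4 = 1276.
Iteration 8: 1276 < 638 fails; recursion stops.
SUM(n) = 6 + 16 + 36 + 76 + 156 + 316 + 636 + 1276 = 2518.

2518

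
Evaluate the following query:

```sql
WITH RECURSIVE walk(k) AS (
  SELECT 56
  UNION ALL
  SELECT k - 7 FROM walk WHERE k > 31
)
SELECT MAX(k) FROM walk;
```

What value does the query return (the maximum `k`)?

Base: k=56.
Iteration 1: 56 > 31 holds -> k = 56 - 7 = 49.
Iteration 2: 49 > 31 holds -> k = 49 - 7 = 42.
Iteration 3: 42 > 31 holds -> k = 42 - 7 = 35.
Iteration 4: 35 > 31 holds -> k = 35 - 7 = 28.
Iteration 5: 28 > 31 fails; recursion stops.
k values: 56, 49, 42, 35, 28; the maximum is 56.

56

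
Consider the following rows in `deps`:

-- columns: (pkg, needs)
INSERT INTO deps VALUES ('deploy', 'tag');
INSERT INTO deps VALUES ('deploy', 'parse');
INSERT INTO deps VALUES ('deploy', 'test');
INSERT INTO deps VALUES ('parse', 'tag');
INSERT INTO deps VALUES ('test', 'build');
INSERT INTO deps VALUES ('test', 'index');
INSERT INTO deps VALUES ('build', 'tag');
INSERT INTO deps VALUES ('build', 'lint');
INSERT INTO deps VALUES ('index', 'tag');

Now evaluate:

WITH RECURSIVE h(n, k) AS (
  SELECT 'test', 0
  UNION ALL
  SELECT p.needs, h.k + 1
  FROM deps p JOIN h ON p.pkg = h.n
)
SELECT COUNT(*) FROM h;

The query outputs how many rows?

Base: (test, k=0).
Iteration 1: edges from {test} -> (build, k=1), (index, k=1).
Iteration 2: edges from {build,index} -> (lint, k=2), (tag, k=2) x2. [UNION ALL keeps all 3 new rows, including repeats]
Iteration 3: no outgoing edges from {lint,tag}; recursion stops.
Total rows emitted: 6.

6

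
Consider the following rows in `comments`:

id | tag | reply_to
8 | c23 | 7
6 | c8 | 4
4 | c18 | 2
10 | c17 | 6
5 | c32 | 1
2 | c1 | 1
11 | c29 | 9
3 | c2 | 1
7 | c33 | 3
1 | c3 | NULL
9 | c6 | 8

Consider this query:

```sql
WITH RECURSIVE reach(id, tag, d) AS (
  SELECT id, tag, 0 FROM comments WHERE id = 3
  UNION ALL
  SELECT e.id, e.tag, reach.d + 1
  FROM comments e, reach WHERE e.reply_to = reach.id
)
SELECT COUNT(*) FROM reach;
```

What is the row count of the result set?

5

Base: id=3 (c2) at d 0.
Iteration 1: rows with reply_to in {3} -> c33 (id 7, d 1).
Iteration 2: rows with reply_to in {7} -> c23 (id 8, d 2).
Iteration 3: rows with reply_to in {8} -> c6 (id 9, d 3).
Iteration 4: rows with reply_to in {9} -> c29 (id 11, d 4).
Iteration 5: no rows with reply_to in {11}; recursion stops.
Total rows emitted: 5.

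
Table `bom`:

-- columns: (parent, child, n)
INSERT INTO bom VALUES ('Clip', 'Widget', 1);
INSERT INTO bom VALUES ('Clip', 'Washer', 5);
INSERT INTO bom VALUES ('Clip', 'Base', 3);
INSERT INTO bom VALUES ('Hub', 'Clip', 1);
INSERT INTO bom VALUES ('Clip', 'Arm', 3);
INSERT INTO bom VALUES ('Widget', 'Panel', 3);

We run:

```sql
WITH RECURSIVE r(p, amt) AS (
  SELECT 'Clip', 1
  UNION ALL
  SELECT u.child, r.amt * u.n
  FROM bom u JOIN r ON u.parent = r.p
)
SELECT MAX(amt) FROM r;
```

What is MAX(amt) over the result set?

5

Base: (Clip, amt=1).
Iteration 1: components of {Clip} -> Arm = 1*3 = 3, Base = 1*3 = 3, Washer = 1*5 = 5, Widget = 1*1 = 1.
Iteration 2: components of {Arm,Base,Washer,Widget} -> Panel = 1*3 = 3.
Iteration 3: no further components; recursion stops.
amt values: 1, 5, 3, 1, 3, 3; the maximum is 5.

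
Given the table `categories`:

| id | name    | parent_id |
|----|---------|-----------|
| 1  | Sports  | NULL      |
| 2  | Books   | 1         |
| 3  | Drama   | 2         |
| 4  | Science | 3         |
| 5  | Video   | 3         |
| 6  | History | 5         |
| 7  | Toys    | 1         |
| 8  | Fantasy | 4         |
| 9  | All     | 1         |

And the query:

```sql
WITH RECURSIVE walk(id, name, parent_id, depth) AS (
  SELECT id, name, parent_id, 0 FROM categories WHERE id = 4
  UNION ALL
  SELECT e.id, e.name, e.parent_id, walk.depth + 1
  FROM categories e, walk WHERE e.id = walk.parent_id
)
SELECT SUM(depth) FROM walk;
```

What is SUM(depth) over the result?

6

Base: id=4 (Science), parent_id=3, depth 0.
Iteration 1: join on id=3 -> Drama (id 3, parent_id=2, depth 1).
Iteration 2: join on id=2 -> Books (id 2, parent_id=1, depth 2).
Iteration 3: join on id=1 -> Sports (id 1, parent_id=NULL, depth 3).
Iteration 4: parent_id is NULL; no match; recursion stops.
SUM(depth) = 0 + 1 + 2 + 3 = 6.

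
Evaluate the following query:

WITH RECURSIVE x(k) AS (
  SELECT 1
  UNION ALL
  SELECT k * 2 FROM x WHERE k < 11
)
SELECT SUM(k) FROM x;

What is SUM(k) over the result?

Base: k=1.
Iteration 1: 1 < 11 holds -> k = 1 * 2 = 2.
Iteration 2: 2 < 11 holds -> k = 2 * 2 = 4.
Iteration 3: 4 < 11 holds -> k = 4 * 2 = 8.
Iteration 4: 8 < 11 holds -> k = 8 * 2 = 16.
Iteration 5: 16 < 11 fails; recursion stops.
SUM(k) = 1 + 2 + 4 + 8 + 16 = 31.

31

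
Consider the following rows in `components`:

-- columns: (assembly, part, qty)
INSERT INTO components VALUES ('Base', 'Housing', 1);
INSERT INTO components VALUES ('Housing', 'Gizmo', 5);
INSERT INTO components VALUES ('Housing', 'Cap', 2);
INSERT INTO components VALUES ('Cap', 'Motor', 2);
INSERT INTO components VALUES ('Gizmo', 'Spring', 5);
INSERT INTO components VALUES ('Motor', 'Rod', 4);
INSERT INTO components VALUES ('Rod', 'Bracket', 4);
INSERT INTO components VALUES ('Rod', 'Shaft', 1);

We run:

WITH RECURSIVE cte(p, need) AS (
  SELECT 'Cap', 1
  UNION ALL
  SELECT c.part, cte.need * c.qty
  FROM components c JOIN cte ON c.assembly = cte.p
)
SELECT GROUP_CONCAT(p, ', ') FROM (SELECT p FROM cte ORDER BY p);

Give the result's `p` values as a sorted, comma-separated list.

Bracket, Cap, Motor, Rod, Shaft

Base: (Cap, need=1).
Iteration 1: components of {Cap} -> Motor = 1*2 = 2.
Iteration 2: components of {Motor} -> Rod = 2*4 = 8.
Iteration 3: components of {Rod} -> Bracket = 8*4 = 32, Shaft = 8*1 = 8.
Iteration 4: no further components; recursion stops.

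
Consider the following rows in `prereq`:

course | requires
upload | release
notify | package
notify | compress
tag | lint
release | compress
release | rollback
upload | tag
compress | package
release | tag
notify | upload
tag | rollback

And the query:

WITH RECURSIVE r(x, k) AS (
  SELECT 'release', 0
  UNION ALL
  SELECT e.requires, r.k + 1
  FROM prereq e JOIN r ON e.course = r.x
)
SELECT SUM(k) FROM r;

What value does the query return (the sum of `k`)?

9

Base: (release, k=0).
Iteration 1: edges from {release} -> (compress, k=1), (rollback, k=1), (tag, k=1).
Iteration 2: edges from {compress,rollback,tag} -> (lint, k=2), (package, k=2), (rollback, k=2).
Iteration 3: no outgoing edges from {lint,package,rollback}; recursion stops.
SUM(k) = 0 + 1 + 1 + 1 + 2 + 2 + 2 = 9.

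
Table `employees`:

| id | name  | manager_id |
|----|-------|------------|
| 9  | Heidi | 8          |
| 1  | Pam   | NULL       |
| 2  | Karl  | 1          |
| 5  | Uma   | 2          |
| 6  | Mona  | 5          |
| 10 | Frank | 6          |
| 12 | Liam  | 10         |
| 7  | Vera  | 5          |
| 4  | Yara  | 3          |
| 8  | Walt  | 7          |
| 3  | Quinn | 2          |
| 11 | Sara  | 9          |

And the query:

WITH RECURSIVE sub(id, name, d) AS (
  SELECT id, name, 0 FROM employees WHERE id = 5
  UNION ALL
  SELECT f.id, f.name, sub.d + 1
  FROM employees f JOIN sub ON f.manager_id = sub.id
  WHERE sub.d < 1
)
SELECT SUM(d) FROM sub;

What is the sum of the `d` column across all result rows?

2

Base: id=5 (Uma) at d 0.
Iteration 1: rows with manager_id in {5} -> Mona (id 6, d 1), Vera (id 7, d 1).
Iteration 2: d < 1 fails for all current rows; recursion stops.
SUM(d) = 0 + 1 + 1 = 2.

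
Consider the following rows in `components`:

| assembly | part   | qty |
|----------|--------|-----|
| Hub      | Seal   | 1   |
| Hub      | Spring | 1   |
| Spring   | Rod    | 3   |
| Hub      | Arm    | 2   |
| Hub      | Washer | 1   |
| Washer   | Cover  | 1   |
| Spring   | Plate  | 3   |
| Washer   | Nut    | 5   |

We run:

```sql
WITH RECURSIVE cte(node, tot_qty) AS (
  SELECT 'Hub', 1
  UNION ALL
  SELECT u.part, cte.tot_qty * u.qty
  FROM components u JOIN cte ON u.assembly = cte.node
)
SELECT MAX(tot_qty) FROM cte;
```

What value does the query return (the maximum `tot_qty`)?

Base: (Hub, tot_qty=1).
Iteration 1: components of {Hub} -> Arm = 1*2 = 2, Seal = 1*1 = 1, Spring = 1*1 = 1, Washer = 1*1 = 1.
Iteration 2: components of {Arm,Seal,Spring,Washer} -> Cover = 1*1 = 1, Nut = 1*5 = 5, Plate = 1*3 = 3, Rod = 1*3 = 3.
Iteration 3: no further components; recursion stops.
tot_qty values: 1, 1, 1, 2, 1, 3, 3, 1, 5; the maximum is 5.

5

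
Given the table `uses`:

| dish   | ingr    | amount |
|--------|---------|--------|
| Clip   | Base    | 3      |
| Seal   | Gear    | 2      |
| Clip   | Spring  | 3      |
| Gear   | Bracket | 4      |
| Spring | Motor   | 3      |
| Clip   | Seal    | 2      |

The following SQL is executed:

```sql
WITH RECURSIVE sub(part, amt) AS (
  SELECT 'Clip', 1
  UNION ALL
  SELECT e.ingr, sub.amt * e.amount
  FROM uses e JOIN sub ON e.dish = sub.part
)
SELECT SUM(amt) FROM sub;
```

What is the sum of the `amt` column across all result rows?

38

Base: (Clip, amt=1).
Iteration 1: components of {Clip} -> Base = 1*3 = 3, Seal = 1*2 = 2, Spring = 1*3 = 3.
Iteration 2: components of {Base,Seal,Spring} -> Gear = 2*2 = 4, Motor = 3*3 = 9.
Iteration 3: components of {Gear,Motor} -> Bracket = 4*4 = 16.
Iteration 4: no further components; recursion stops.
SUM(amt) = 1 + 2 + 3 + 3 + 4 + 9 + 16 = 38.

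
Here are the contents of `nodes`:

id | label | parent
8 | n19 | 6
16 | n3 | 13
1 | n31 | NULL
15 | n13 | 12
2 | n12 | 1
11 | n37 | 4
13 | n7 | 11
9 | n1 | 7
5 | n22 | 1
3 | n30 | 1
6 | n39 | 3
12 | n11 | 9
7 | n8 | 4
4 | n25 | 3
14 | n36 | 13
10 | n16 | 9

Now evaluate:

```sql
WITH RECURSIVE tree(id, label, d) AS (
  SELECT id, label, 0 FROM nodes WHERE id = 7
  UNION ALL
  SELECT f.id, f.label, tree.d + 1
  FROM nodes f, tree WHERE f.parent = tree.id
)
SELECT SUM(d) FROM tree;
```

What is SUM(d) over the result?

8

Base: id=7 (n8) at d 0.
Iteration 1: rows with parent in {7} -> n1 (id 9, d 1).
Iteration 2: rows with parent in {9} -> n16 (id 10, d 2), n11 (id 12, d 2).
Iteration 3: rows with parent in {10,12} -> n13 (id 15, d 3).
Iteration 4: no rows with parent in {15}; recursion stops.
SUM(d) = 0 + 1 + 2 + 2 + 3 = 8.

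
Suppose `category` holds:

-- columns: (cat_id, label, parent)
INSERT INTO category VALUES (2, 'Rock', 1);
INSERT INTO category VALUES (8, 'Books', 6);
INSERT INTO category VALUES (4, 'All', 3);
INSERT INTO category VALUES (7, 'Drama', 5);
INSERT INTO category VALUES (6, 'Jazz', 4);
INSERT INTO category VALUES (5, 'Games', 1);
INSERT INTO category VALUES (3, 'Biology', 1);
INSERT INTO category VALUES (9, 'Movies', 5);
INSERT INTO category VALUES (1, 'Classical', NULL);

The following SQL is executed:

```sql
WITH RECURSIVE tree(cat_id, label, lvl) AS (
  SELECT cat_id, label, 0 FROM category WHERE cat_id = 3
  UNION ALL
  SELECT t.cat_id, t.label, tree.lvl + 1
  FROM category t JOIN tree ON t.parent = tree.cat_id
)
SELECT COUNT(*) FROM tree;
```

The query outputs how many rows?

Base: cat_id=3 (Biology) at lvl 0.
Iteration 1: rows with parent in {3} -> All (id 4, lvl 1).
Iteration 2: rows with parent in {4} -> Jazz (id 6, lvl 2).
Iteration 3: rows with parent in {6} -> Books (id 8, lvl 3).
Iteration 4: no rows with parent in {8}; recursion stops.
Total rows emitted: 4.

4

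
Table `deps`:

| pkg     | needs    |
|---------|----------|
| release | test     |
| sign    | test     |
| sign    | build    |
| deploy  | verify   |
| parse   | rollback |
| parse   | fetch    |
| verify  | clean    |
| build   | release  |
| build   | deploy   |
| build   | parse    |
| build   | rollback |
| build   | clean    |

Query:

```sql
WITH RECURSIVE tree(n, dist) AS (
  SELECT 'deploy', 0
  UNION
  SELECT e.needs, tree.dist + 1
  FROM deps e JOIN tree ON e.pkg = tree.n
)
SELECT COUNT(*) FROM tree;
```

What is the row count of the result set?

3

Base: (deploy, dist=0).
Iteration 1: edges from {deploy} -> (verify, dist=1).
Iteration 2: edges from {verify} -> (clean, dist=2).
Iteration 3: no outgoing edges from {clean}; recursion stops.
Total rows emitted: 3.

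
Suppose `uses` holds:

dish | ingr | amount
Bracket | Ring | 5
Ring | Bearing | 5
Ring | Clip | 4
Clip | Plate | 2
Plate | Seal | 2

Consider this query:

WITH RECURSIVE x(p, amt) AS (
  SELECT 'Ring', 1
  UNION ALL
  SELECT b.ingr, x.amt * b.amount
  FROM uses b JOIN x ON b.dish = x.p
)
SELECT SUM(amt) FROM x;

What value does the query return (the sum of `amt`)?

34

Base: (Ring, amt=1).
Iteration 1: components of {Ring} -> Bearing = 1*5 = 5, Clip = 1*4 = 4.
Iteration 2: components of {Bearing,Clip} -> Plate = 4*2 = 8.
Iteration 3: components of {Plate} -> Seal = 8*2 = 16.
Iteration 4: no further components; recursion stops.
SUM(amt) = 1 + 5 + 4 + 8 + 16 = 34.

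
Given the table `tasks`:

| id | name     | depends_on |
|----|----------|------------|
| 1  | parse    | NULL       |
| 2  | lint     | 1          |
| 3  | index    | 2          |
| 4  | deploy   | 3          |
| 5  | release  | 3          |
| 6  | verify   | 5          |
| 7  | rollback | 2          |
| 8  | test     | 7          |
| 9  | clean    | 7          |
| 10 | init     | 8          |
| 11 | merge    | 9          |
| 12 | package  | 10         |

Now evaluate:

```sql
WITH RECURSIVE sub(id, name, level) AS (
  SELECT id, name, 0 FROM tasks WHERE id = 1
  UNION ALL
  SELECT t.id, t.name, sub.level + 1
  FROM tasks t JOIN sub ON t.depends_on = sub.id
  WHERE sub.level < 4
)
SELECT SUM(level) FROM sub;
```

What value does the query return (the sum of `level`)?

Base: id=1 (parse) at level 0.
Iteration 1: rows with depends_on in {1} -> lint (id 2, level 1).
Iteration 2: rows with depends_on in {2} -> index (id 3, level 2), rollback (id 7, level 2).
Iteration 3: rows with depends_on in {3,7} -> deploy (id 4, level 3), release (id 5, level 3), test (id 8, level 3), clean (id 9, level 3).
Iteration 4: rows with depends_on in {4,5,8,9} -> verify (id 6, level 4), init (id 10, level 4), merge (id 11, level 4).
Iteration 5: level < 4 fails for all current rows; recursion stops.
SUM(level) = 0 + 1 + 2 + 2 + 3 + 3 + 3 + 3 + 4 + 4 + 4 = 29.

29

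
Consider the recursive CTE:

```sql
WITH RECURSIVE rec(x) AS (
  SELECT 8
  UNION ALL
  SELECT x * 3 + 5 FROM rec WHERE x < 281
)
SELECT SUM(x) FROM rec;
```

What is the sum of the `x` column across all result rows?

410

Base: x=8.
Iteration 1: 8 < 281 holds -> x = 8 * 3 + 5 = 29.
Iteration 2: 29 < 281 holds -> x = 29 * 3 + 5 = 92.
Iteration 3: 92 < 281 holds -> x = 92 * 3 + 5 = 281.
Iteration 4: 281 < 281 fails; recursion stops.
SUM(x) = 8 + 29 + 92 + 281 = 410.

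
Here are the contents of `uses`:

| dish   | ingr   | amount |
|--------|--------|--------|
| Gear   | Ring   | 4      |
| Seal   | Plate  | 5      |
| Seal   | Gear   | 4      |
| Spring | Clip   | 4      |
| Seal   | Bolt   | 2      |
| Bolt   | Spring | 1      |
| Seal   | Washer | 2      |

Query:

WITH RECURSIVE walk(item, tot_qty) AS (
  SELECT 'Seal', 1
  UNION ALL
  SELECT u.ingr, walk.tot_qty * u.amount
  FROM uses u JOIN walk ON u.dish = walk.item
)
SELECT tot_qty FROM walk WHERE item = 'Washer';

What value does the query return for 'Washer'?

Base: (Seal, tot_qty=1).
Iteration 1: components of {Seal} -> Bolt = 1*2 = 2, Gear = 1*4 = 4, Plate = 1*5 = 5, Washer = 1*2 = 2.
Iteration 2: components of {Bolt,Gear,Plate,Washer} -> Ring = 4*4 = 16, Spring = 2*1 = 2.
Iteration 3: components of {Ring,Spring} -> Clip = 2*4 = 8.
Iteration 4: no further components; recursion stops.

2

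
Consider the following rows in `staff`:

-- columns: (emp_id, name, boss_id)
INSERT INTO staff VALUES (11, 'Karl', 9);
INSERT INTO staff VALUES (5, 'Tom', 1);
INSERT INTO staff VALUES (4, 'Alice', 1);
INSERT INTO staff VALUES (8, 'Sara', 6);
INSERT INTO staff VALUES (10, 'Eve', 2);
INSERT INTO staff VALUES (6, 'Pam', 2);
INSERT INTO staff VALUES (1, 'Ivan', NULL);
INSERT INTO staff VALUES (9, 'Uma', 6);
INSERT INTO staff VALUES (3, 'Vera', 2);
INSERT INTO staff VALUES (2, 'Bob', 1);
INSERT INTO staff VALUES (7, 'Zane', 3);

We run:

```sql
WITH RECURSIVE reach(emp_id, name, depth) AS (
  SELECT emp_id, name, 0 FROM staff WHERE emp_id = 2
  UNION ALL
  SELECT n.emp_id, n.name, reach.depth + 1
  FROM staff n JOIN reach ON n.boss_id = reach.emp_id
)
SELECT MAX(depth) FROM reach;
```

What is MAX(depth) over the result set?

3

Base: emp_id=2 (Bob) at depth 0.
Iteration 1: rows with boss_id in {2} -> Vera (id 3, depth 1), Pam (id 6, depth 1), Eve (id 10, depth 1).
Iteration 2: rows with boss_id in {3,6,10} -> Zane (id 7, depth 2), Sara (id 8, depth 2), Uma (id 9, depth 2).
Iteration 3: rows with boss_id in {7,8,9} -> Karl (id 11, depth 3).
Iteration 4: no rows with boss_id in {11}; recursion stops.
depth values: 0, 1, 1, 1, 2, 2, 2, 3; the maximum is 3.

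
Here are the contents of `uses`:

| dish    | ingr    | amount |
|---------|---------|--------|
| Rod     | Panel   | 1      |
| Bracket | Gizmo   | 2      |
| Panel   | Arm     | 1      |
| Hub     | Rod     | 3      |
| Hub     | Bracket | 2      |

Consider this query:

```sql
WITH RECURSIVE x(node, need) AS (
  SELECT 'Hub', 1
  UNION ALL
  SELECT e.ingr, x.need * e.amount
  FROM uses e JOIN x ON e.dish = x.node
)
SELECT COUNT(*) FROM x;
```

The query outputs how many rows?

6

Base: (Hub, need=1).
Iteration 1: components of {Hub} -> Bracket = 1*2 = 2, Rod = 1*3 = 3.
Iteration 2: components of {Bracket,Rod} -> Gizmo = 2*2 = 4, Panel = 3*1 = 3.
Iteration 3: components of {Gizmo,Panel} -> Arm = 3*1 = 3.
Iteration 4: no further components; recursion stops.
Total rows emitted: 6.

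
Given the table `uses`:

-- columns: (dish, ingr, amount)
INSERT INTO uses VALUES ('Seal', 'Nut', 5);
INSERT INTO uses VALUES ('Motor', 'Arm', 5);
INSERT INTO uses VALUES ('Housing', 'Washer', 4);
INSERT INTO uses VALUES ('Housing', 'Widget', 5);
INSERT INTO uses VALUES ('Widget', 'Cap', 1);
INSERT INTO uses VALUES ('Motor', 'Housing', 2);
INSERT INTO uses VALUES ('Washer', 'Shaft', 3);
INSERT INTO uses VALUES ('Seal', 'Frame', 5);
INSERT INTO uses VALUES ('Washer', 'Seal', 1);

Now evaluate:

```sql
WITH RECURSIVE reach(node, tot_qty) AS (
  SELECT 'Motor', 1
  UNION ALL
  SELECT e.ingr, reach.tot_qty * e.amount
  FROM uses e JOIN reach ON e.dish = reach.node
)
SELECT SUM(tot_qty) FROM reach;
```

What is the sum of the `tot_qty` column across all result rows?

Base: (Motor, tot_qty=1).
Iteration 1: components of {Motor} -> Arm = 1*5 = 5, Housing = 1*2 = 2.
Iteration 2: components of {Arm,Housing} -> Washer = 2*4 = 8, Widget = 2*5 = 10.
Iteration 3: components of {Washer,Widget} -> Cap = 10*1 = 10, Seal = 8*1 = 8, Shaft = 8*3 = 24.
Iteration 4: components of {Cap,Seal,Shaft} -> Frame = 8*5 = 40, Nut = 8*5 = 40.
Iteration 5: no further components; recursion stops.
SUM(tot_qty) = 1 + 2 + 5 + 8 + 10 + 24 + 8 + 10 + 40 + 40 = 148.

148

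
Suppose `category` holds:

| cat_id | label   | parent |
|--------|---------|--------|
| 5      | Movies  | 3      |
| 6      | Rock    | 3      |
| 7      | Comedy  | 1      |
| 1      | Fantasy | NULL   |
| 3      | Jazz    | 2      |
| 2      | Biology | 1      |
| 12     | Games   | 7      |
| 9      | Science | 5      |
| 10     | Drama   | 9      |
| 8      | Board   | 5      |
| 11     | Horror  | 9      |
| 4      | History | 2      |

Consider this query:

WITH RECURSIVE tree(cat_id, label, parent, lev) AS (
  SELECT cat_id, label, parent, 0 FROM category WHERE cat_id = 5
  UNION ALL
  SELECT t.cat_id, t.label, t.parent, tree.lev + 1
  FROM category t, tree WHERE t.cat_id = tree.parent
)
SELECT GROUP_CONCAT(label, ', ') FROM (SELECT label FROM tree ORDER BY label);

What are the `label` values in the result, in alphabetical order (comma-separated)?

Base: cat_id=5 (Movies), parent=3, lev 0.
Iteration 1: join on cat_id=3 -> Jazz (id 3, parent=2, lev 1).
Iteration 2: join on cat_id=2 -> Biology (id 2, parent=1, lev 2).
Iteration 3: join on cat_id=1 -> Fantasy (id 1, parent=NULL, lev 3).
Iteration 4: parent is NULL; no match; recursion stops.

Biology, Fantasy, Jazz, Movies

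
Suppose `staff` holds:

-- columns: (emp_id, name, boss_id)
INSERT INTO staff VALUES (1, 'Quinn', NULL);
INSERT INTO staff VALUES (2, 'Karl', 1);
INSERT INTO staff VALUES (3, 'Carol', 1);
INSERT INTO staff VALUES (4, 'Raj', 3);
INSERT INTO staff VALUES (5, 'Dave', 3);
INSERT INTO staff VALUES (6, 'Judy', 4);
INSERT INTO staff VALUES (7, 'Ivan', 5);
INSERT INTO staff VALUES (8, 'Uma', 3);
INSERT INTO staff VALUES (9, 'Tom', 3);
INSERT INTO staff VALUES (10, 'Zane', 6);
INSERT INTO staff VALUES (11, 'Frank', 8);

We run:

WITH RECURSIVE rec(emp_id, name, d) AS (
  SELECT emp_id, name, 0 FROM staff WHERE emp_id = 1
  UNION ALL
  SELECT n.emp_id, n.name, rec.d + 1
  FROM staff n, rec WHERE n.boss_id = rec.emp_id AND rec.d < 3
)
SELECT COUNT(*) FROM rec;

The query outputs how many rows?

10

Base: emp_id=1 (Quinn) at d 0.
Iteration 1: rows with boss_id in {1} -> Karl (id 2, d 1), Carol (id 3, d 1).
Iteration 2: rows with boss_id in {2,3} -> Raj (id 4, d 2), Dave (id 5, d 2), Uma (id 8, d 2), Tom (id 9, d 2).
Iteration 3: rows with boss_id in {4,5,8,9} -> Judy (id 6, d 3), Ivan (id 7, d 3), Frank (id 11, d 3).
Iteration 4: d < 3 fails for all current rows; recursion stops.
Total rows emitted: 10.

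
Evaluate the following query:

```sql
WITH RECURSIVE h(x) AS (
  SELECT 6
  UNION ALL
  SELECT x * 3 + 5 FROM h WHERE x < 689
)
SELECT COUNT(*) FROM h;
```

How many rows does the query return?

6

Base: x=6.
Iteration 1: 6 < 689 holds -> x = 6 * 3 + 5 = 23.
Iteration 2: 23 < 689 holds -> x = 23 * 3 + 5 = 74.
Iteration 3: 74 < 689 holds -> x = 74 * 3 + 5 = 227.
Iteration 4: 227 < 689 holds -> x = 227 * 3 + 5 = 686.
Iteration 5: 686 < 689 holds -> x = 686 * 3 + 5 = 2063.
Iteration 6: 2063 < 689 fails; recursion stops.
Total rows emitted: 6.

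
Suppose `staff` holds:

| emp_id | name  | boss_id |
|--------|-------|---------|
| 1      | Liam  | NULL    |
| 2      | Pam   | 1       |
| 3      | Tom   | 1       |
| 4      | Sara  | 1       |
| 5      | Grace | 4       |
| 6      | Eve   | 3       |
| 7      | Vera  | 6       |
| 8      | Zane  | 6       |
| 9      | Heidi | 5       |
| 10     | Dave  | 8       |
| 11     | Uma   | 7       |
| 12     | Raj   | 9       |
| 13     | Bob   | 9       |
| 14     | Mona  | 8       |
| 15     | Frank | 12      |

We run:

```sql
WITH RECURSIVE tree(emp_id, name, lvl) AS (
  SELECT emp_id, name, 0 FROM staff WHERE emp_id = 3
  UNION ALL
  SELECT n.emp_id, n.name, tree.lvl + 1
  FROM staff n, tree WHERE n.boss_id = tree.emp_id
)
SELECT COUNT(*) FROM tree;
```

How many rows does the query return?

Base: emp_id=3 (Tom) at lvl 0.
Iteration 1: rows with boss_id in {3} -> Eve (id 6, lvl 1).
Iteration 2: rows with boss_id in {6} -> Vera (id 7, lvl 2), Zane (id 8, lvl 2).
Iteration 3: rows with boss_id in {7,8} -> Dave (id 10, lvl 3), Uma (id 11, lvl 3), Mona (id 14, lvl 3).
Iteration 4: no rows with boss_id in {10,11,14}; recursion stops.
Total rows emitted: 7.

7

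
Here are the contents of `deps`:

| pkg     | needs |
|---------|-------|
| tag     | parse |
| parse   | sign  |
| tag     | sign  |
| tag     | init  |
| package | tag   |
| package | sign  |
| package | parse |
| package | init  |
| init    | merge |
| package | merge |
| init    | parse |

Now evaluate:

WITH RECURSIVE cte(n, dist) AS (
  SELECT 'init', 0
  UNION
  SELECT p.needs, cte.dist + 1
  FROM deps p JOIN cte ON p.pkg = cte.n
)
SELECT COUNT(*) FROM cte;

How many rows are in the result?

Base: (init, dist=0).
Iteration 1: edges from {init} -> (merge, dist=1), (parse, dist=1).
Iteration 2: edges from {merge,parse} -> (sign, dist=2).
Iteration 3: no outgoing edges from {sign}; recursion stops.
Total rows emitted: 4.

4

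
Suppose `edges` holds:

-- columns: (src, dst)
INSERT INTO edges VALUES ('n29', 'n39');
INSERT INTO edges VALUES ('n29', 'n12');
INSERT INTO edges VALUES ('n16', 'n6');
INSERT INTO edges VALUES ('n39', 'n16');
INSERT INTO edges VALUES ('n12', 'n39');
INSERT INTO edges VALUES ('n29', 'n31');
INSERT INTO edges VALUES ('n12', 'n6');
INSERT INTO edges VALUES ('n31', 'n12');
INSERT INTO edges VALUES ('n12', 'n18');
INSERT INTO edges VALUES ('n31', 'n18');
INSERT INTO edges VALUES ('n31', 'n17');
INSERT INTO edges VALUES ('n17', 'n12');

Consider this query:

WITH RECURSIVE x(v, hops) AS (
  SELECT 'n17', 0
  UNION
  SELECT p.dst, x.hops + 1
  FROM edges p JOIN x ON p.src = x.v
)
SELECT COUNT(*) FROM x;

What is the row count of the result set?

Base: (n17, hops=0).
Iteration 1: edges from {n17} -> (n12, hops=1).
Iteration 2: edges from {n12} -> (n18, hops=2), (n39, hops=2), (n6, hops=2).
Iteration 3: edges from {n18,n39,n6} -> (n16, hops=3).
Iteration 4: edges from {n16} -> (n6, hops=4).
Iteration 5: no outgoing edges from {n6}; recursion stops.
Total rows emitted: 7.

7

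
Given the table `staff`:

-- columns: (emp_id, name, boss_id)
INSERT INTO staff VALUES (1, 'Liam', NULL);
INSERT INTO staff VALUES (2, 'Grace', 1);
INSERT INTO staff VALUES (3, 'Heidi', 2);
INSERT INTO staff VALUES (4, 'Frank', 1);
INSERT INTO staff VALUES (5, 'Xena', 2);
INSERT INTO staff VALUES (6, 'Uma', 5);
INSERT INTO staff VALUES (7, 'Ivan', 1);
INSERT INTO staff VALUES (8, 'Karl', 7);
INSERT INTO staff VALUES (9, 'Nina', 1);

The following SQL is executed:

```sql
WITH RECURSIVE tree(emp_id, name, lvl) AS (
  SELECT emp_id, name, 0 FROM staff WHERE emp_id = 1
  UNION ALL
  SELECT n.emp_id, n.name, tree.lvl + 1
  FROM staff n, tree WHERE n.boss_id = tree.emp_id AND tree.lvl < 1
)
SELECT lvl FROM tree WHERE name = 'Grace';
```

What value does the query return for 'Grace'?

Base: emp_id=1 (Liam) at lvl 0.
Iteration 1: rows with boss_id in {1} -> Grace (id 2, lvl 1), Frank (id 4, lvl 1), Ivan (id 7, lvl 1), Nina (id 9, lvl 1).
Iteration 2: lvl < 1 fails for all current rows; recursion stops.

1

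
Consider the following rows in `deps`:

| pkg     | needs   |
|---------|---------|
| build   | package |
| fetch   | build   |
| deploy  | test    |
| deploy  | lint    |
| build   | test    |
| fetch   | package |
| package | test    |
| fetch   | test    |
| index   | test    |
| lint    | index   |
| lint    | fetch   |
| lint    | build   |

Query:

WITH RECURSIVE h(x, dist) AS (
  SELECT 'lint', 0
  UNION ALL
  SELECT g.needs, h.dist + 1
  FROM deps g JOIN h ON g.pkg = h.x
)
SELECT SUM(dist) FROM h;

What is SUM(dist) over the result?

Base: (lint, dist=0).
Iteration 1: edges from {lint} -> (build, dist=1), (fetch, dist=1), (index, dist=1).
Iteration 2: edges from {build,fetch,index} -> (build, dist=2), (package, dist=2) x2, (test, dist=2) x3. [UNION ALL keeps all 6 new rows, including repeats]
Iteration 3: edges from {build,package,test} -> (package, dist=3), (test, dist=3) x3. [UNION ALL keeps all 4 new rows, including repeats]
Iteration 4: edges from {package,test} -> (test, dist=4).
Iteration 5: no outgoing edges from {test}; recursion stops.
SUM(dist) = 0 + 1 + 1 + 1 + 2 + 2 + 2 + 2 + 2 + 2 + 3 + 3 + 3 + 3 + 4 = 31.

31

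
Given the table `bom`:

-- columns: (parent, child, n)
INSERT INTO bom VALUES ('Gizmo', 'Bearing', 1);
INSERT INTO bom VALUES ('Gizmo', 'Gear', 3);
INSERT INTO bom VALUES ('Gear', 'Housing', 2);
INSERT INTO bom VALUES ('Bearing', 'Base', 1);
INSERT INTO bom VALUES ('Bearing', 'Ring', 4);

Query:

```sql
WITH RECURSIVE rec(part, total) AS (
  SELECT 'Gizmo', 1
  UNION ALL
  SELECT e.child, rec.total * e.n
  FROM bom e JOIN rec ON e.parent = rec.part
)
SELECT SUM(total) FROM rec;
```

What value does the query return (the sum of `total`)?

Base: (Gizmo, total=1).
Iteration 1: components of {Gizmo} -> Bearing = 1*1 = 1, Gear = 1*3 = 3.
Iteration 2: components of {Bearing,Gear} -> Base = 1*1 = 1, Housing = 3*2 = 6, Ring = 1*4 = 4.
Iteration 3: no further components; recursion stops.
SUM(total) = 1 + 1 + 3 + 1 + 4 + 6 = 16.

16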